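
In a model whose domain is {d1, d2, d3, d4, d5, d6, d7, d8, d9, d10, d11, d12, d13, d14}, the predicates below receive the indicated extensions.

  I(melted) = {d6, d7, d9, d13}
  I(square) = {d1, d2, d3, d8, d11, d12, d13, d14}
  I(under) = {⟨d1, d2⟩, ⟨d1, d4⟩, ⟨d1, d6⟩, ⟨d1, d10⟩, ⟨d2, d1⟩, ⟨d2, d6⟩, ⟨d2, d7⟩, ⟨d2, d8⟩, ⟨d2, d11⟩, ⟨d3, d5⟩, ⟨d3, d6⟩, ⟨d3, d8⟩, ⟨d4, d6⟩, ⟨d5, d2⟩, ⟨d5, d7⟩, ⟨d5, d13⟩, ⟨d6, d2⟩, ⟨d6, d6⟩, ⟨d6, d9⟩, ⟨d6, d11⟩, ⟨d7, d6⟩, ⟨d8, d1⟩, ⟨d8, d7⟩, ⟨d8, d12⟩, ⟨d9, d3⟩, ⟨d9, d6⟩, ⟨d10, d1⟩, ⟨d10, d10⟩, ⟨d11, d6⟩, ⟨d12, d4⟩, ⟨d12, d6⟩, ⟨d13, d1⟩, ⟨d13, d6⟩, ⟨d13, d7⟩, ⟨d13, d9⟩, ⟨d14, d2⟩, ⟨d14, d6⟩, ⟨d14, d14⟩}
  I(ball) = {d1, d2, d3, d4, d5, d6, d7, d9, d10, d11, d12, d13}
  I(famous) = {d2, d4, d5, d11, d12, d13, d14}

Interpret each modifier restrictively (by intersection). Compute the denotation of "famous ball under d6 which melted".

{d13}

⟦under d6⟧ = {x : ⟨x, d6⟩ ∈ ⟦under⟧} = {d1, d2, d3, d4, d6, d7, d9, d11, d12, d13, d14}
⟦which melted⟧ = ⟦melted⟧ = {d6, d7, d9, d13}
⟦ball⟧ = {d1, d2, d3, d4, d5, d6, d7, d9, d10, d11, d12, d13}
… ∩ ⟦under d6⟧ = {d1, d2, d3, d4, d5, d6, d7, d9, d10, d11, d12, d13} ∩ {d1, d2, d3, d4, d6, d7, d9, d11, d12, d13, d14} = {d1, d2, d3, d4, d6, d7, d9, d11, d12, d13}
… ∩ ⟦which melted⟧ = {d1, d2, d3, d4, d6, d7, d9, d11, d12, d13} ∩ {d6, d7, d9, d13} = {d6, d7, d9, d13}
… ∩ ⟦famous⟧ = {d6, d7, d9, d13} ∩ {d2, d4, d5, d11, d12, d13, d14} = {d13}
So ⟦famous ball under d6 which melted⟧ = {d13}.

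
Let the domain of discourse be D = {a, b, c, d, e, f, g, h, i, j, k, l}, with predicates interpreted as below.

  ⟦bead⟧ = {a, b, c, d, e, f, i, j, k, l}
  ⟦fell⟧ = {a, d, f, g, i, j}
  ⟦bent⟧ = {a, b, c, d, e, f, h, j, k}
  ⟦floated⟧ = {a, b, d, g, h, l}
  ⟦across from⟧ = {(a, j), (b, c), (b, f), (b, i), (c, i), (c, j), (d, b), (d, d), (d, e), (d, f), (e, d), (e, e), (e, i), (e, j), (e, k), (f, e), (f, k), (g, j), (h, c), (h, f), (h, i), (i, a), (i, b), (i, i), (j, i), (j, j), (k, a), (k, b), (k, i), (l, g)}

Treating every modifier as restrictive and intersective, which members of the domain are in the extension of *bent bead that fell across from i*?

{j}

⟦that fell⟧ = ⟦fell⟧ = {a, d, f, g, i, j}
⟦across from i⟧ = {x : ⟨x, i⟩ ∈ ⟦across from⟧} = {b, c, e, h, i, j, k}
⟦bead⟧ = {a, b, c, d, e, f, i, j, k, l}
… ∩ ⟦that fell⟧ = {a, b, c, d, e, f, i, j, k, l} ∩ {a, d, f, g, i, j} = {a, d, f, i, j}
… ∩ ⟦across from i⟧ = {a, d, f, i, j} ∩ {b, c, e, h, i, j, k} = {i, j}
… ∩ ⟦bent⟧ = {i, j} ∩ {a, b, c, d, e, f, h, j, k} = {j}
So ⟦bent bead that fell across from i⟧ = {j}.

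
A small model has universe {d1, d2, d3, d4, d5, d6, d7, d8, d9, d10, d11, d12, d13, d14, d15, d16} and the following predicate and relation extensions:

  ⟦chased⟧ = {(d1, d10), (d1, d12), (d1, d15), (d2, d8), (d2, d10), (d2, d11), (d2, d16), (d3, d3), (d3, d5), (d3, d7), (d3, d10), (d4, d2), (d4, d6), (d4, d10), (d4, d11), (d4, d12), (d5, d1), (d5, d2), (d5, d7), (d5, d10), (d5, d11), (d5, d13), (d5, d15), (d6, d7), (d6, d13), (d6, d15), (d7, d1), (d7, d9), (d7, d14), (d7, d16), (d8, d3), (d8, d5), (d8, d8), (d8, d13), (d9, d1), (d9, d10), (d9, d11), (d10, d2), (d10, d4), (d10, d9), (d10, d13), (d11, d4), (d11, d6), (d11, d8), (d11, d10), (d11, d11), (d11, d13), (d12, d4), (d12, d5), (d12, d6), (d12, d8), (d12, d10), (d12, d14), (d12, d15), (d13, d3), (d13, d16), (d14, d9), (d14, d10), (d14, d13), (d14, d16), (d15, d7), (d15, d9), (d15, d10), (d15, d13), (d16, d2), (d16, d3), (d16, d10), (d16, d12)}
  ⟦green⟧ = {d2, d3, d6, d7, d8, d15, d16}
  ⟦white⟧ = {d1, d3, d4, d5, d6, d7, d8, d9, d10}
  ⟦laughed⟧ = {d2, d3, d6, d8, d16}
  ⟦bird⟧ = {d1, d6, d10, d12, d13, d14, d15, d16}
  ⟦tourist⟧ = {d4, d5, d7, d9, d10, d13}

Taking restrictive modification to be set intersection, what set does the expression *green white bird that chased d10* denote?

⟦that chased d10⟧ = {x : ⟨x, d10⟩ ∈ ⟦chased⟧} = {d1, d2, d3, d4, d5, d9, d11, d12, d14, d15, d16}
⟦bird⟧ = {d1, d6, d10, d12, d13, d14, d15, d16}
… ∩ ⟦that chased d10⟧ = {d1, d6, d10, d12, d13, d14, d15, d16} ∩ {d1, d2, d3, d4, d5, d9, d11, d12, d14, d15, d16} = {d1, d12, d14, d15, d16}
… ∩ ⟦green⟧ = {d1, d12, d14, d15, d16} ∩ {d2, d3, d6, d7, d8, d15, d16} = {d15, d16}
… ∩ ⟦white⟧ = {d15, d16} ∩ {d1, d3, d4, d5, d6, d7, d8, d9, d10} = ∅
So ⟦green white bird that chased d10⟧ = ∅.

∅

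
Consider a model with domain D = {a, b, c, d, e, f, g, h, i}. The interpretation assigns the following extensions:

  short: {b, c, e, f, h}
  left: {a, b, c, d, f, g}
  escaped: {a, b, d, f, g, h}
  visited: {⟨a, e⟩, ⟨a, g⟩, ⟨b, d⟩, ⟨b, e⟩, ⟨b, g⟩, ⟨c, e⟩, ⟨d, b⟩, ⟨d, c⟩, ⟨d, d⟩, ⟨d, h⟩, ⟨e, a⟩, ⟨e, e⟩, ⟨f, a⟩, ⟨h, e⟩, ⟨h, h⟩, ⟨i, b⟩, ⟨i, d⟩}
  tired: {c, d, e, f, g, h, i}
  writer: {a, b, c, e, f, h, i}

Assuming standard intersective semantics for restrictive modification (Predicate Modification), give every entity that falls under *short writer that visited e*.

⟦that visited e⟧ = {x : ⟨x, e⟩ ∈ ⟦visited⟧} = {a, b, c, e, h}
⟦writer⟧ = {a, b, c, e, f, h, i}
… ∩ ⟦that visited e⟧ = {a, b, c, e, f, h, i} ∩ {a, b, c, e, h} = {a, b, c, e, h}
… ∩ ⟦short⟧ = {a, b, c, e, h} ∩ {b, c, e, f, h} = {b, c, e, h}
So ⟦short writer that visited e⟧ = {b, c, e, h}.

{b, c, e, h}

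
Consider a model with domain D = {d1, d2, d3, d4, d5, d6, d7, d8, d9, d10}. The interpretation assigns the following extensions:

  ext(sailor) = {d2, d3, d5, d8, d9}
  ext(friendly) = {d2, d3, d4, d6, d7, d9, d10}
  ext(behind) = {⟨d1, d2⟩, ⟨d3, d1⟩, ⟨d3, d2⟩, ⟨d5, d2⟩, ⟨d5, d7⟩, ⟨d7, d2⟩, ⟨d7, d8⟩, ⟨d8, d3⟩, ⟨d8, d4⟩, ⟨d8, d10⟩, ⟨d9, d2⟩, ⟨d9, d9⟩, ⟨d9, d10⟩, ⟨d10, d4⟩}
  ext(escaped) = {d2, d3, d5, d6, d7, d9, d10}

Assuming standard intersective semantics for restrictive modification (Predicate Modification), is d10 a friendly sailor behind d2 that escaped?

⟦behind d2⟧ = {x : ⟨x, d2⟩ ∈ ⟦behind⟧} = {d1, d3, d5, d7, d9}
⟦that escaped⟧ = ⟦escaped⟧ = {d2, d3, d5, d6, d7, d9, d10}
⟦sailor⟧ = {d2, d3, d5, d8, d9}
… ∩ ⟦behind d2⟧ = {d2, d3, d5, d8, d9} ∩ {d1, d3, d5, d7, d9} = {d3, d5, d9}
… ∩ ⟦that escaped⟧ = {d3, d5, d9} ∩ {d2, d3, d5, d6, d7, d9, d10} = {d3, d5, d9}
… ∩ ⟦friendly⟧ = {d3, d5, d9} ∩ {d2, d3, d4, d6, d7, d9, d10} = {d3, d9}
⟦friendly sailor behind d2 that escaped⟧ = {d3, d9}; d10 ∉ this set.

no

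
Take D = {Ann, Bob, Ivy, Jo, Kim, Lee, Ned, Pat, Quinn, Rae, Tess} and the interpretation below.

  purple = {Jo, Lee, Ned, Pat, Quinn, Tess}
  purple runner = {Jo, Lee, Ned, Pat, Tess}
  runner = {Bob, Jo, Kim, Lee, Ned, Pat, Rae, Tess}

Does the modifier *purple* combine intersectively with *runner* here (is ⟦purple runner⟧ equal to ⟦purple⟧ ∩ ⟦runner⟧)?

⟦purple⟧ ∩ ⟦runner⟧ = {Jo, Lee, Ned, Pat, Quinn, Tess} ∩ {Bob, Jo, Kim, Lee, Ned, Pat, Rae, Tess} = {Jo, Lee, Ned, Pat, Tess}
Observed ⟦purple runner⟧ = {Jo, Lee, Ned, Pat, Tess}.
These coincide, so the modifier is intersective here.

yes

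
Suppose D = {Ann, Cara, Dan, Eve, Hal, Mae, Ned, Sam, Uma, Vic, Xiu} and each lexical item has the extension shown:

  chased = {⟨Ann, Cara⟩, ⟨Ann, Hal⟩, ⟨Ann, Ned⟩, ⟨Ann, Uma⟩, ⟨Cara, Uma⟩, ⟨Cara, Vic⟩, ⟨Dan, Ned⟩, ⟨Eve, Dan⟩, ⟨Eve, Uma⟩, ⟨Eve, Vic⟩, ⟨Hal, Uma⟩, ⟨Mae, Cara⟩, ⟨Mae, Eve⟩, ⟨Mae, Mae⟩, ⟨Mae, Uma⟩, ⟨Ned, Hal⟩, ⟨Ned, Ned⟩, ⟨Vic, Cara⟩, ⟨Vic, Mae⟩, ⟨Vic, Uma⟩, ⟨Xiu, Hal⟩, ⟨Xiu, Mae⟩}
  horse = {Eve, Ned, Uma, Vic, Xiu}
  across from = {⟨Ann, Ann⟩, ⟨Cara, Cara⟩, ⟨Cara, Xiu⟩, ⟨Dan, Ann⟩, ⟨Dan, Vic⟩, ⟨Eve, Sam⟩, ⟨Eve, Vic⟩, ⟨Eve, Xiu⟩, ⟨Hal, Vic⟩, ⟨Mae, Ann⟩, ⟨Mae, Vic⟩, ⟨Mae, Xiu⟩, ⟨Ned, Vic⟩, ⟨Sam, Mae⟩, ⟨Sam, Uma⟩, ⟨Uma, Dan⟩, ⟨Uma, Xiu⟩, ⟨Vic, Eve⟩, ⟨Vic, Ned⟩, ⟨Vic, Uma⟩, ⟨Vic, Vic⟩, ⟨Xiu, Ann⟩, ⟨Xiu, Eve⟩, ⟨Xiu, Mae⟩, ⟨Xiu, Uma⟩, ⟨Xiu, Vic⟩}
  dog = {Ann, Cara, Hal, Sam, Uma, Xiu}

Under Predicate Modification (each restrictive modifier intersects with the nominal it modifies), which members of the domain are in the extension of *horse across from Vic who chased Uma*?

⟦across from Vic⟧ = {x : ⟨x, Vic⟩ ∈ ⟦across from⟧} = {Dan, Eve, Hal, Mae, Ned, Vic, Xiu}
⟦who chased Uma⟧ = {x : ⟨x, Uma⟩ ∈ ⟦chased⟧} = {Ann, Cara, Eve, Hal, Mae, Vic}
⟦horse⟧ = {Eve, Ned, Uma, Vic, Xiu}
… ∩ ⟦across from Vic⟧ = {Eve, Ned, Uma, Vic, Xiu} ∩ {Dan, Eve, Hal, Mae, Ned, Vic, Xiu} = {Eve, Ned, Vic, Xiu}
… ∩ ⟦who chased Uma⟧ = {Eve, Ned, Vic, Xiu} ∩ {Ann, Cara, Eve, Hal, Mae, Vic} = {Eve, Vic}
So ⟦horse across from Vic who chased Uma⟧ = {Eve, Vic}.

{Eve, Vic}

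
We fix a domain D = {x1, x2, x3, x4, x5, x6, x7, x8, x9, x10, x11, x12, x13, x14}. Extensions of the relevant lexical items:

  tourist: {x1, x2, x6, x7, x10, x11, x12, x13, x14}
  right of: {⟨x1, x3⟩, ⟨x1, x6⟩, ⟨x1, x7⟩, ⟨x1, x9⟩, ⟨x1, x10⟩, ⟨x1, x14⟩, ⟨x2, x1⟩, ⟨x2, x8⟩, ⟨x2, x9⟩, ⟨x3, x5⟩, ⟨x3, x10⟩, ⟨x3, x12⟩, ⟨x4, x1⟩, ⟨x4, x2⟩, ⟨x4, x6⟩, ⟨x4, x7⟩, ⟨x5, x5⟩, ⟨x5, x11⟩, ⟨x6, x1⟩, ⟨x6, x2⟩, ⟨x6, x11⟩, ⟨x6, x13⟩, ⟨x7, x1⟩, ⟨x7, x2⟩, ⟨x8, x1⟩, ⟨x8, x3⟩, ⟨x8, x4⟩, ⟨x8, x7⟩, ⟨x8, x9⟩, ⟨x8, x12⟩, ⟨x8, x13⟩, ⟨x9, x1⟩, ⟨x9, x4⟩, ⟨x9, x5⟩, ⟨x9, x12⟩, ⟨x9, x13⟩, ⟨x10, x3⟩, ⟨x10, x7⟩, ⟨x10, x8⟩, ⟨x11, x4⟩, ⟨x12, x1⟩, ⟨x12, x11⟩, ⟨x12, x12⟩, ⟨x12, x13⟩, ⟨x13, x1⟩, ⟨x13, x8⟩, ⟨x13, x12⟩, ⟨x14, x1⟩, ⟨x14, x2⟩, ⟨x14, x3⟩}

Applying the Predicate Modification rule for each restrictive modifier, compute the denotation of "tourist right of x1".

{x2, x6, x7, x12, x13, x14}

⟦right of x1⟧ = {x : ⟨x, x1⟩ ∈ ⟦right of⟧} = {x2, x4, x6, x7, x8, x9, x12, x13, x14}
⟦tourist⟧ = {x1, x2, x6, x7, x10, x11, x12, x13, x14}
… ∩ ⟦right of x1⟧ = {x1, x2, x6, x7, x10, x11, x12, x13, x14} ∩ {x2, x4, x6, x7, x8, x9, x12, x13, x14} = {x2, x6, x7, x12, x13, x14}
So ⟦tourist right of x1⟧ = {x2, x6, x7, x12, x13, x14}.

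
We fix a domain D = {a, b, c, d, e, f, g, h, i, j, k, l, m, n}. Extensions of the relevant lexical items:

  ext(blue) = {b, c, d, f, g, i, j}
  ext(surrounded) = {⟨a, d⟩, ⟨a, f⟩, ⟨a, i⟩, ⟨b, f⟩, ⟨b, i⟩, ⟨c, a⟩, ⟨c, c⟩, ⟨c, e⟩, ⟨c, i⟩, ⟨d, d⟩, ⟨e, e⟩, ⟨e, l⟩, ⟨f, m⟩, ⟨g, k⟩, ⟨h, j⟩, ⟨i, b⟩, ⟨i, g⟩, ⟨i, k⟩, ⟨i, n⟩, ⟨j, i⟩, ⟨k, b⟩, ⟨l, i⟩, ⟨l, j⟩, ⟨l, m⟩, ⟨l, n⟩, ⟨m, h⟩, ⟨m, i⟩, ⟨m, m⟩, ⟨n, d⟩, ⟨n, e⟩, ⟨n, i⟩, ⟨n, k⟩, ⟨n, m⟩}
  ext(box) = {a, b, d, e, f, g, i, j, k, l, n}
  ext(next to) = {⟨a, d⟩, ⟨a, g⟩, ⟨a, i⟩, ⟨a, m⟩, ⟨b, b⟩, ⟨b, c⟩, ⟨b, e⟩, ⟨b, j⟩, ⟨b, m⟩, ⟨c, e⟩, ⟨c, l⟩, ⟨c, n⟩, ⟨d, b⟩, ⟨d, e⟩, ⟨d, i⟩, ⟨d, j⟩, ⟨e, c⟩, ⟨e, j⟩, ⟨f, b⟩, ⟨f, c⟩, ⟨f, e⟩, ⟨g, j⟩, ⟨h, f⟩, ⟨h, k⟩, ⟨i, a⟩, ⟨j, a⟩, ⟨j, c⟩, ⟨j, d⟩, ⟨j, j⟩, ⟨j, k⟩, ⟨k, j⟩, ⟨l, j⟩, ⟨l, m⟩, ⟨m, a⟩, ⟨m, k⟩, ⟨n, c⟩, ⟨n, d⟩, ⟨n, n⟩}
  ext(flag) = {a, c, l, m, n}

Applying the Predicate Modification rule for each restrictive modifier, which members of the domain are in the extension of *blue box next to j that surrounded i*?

{b, j}

⟦next to j⟧ = {x : ⟨x, j⟩ ∈ ⟦next to⟧} = {b, d, e, g, j, k, l}
⟦that surrounded i⟧ = {x : ⟨x, i⟩ ∈ ⟦surrounded⟧} = {a, b, c, j, l, m, n}
⟦box⟧ = {a, b, d, e, f, g, i, j, k, l, n}
… ∩ ⟦next to j⟧ = {a, b, d, e, f, g, i, j, k, l, n} ∩ {b, d, e, g, j, k, l} = {b, d, e, g, j, k, l}
… ∩ ⟦that surrounded i⟧ = {b, d, e, g, j, k, l} ∩ {a, b, c, j, l, m, n} = {b, j, l}
… ∩ ⟦blue⟧ = {b, j, l} ∩ {b, c, d, f, g, i, j} = {b, j}
So ⟦blue box next to j that surrounded i⟧ = {b, j}.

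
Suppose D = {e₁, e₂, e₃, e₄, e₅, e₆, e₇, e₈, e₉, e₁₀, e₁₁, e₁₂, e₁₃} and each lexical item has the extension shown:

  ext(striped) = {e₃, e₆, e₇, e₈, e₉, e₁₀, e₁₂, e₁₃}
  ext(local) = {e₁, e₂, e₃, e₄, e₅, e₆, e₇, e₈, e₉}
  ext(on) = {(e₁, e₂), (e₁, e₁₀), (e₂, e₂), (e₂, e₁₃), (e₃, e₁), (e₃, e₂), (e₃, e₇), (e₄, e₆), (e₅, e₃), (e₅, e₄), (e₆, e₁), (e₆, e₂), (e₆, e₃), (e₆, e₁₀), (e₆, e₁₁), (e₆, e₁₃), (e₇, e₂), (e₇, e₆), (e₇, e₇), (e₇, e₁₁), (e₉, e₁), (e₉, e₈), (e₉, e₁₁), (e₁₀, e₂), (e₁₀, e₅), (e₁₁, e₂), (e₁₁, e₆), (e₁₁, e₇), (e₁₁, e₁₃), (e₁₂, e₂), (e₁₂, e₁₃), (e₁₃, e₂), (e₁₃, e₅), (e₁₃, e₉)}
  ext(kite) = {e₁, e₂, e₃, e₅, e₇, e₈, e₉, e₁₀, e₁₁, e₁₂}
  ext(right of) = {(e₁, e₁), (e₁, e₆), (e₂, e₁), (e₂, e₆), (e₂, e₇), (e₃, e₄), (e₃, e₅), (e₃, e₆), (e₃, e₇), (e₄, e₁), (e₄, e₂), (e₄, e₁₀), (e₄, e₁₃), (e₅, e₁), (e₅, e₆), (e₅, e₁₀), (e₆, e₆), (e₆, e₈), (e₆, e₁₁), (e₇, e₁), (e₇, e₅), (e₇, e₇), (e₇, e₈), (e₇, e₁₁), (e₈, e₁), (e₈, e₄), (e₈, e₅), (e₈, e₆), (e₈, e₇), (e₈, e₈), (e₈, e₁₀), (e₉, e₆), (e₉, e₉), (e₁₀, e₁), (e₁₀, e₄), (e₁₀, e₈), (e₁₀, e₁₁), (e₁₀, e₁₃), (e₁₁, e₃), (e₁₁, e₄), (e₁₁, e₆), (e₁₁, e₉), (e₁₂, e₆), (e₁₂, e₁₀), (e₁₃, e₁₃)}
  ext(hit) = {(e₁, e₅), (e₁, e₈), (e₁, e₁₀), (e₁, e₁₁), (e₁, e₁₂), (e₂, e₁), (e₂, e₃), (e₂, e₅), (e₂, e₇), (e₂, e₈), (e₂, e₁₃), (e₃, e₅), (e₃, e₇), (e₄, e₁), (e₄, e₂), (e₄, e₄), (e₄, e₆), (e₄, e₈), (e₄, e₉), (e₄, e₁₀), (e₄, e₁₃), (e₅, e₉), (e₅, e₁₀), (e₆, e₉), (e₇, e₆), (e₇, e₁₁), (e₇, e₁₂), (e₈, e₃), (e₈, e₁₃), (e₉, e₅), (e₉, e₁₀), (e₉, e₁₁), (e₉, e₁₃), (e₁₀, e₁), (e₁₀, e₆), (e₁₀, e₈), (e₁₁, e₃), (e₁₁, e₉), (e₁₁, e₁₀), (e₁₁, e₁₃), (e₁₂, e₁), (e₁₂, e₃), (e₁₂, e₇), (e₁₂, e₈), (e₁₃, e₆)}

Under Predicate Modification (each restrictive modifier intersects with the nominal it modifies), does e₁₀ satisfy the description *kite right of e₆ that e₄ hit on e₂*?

no

⟦right of e₆⟧ = {x : ⟨x, e₆⟩ ∈ ⟦right of⟧} = {e₁, e₂, e₃, e₅, e₆, e₈, e₉, e₁₁, e₁₂}
⟦that e₄ hit⟧ = {x : ⟨e₄, x⟩ ∈ ⟦hit⟧} = {e₁, e₂, e₄, e₆, e₈, e₉, e₁₀, e₁₃}
⟦on e₂⟧ = {x : ⟨x, e₂⟩ ∈ ⟦on⟧} = {e₁, e₂, e₃, e₆, e₇, e₁₀, e₁₁, e₁₂, e₁₃}
⟦kite⟧ = {e₁, e₂, e₃, e₅, e₇, e₈, e₉, e₁₀, e₁₁, e₁₂}
… ∩ ⟦right of e₆⟧ = {e₁, e₂, e₃, e₅, e₇, e₈, e₉, e₁₀, e₁₁, e₁₂} ∩ {e₁, e₂, e₃, e₅, e₆, e₈, e₉, e₁₁, e₁₂} = {e₁, e₂, e₃, e₅, e₈, e₉, e₁₁, e₁₂}
… ∩ ⟦that e₄ hit⟧ = {e₁, e₂, e₃, e₅, e₈, e₉, e₁₁, e₁₂} ∩ {e₁, e₂, e₄, e₆, e₈, e₉, e₁₀, e₁₃} = {e₁, e₂, e₈, e₉}
… ∩ ⟦on e₂⟧ = {e₁, e₂, e₈, e₉} ∩ {e₁, e₂, e₃, e₆, e₇, e₁₀, e₁₁, e₁₂, e₁₃} = {e₁, e₂}
⟦kite right of e₆ that e₄ hit on e₂⟧ = {e₁, e₂}; e₁₀ ∉ this set.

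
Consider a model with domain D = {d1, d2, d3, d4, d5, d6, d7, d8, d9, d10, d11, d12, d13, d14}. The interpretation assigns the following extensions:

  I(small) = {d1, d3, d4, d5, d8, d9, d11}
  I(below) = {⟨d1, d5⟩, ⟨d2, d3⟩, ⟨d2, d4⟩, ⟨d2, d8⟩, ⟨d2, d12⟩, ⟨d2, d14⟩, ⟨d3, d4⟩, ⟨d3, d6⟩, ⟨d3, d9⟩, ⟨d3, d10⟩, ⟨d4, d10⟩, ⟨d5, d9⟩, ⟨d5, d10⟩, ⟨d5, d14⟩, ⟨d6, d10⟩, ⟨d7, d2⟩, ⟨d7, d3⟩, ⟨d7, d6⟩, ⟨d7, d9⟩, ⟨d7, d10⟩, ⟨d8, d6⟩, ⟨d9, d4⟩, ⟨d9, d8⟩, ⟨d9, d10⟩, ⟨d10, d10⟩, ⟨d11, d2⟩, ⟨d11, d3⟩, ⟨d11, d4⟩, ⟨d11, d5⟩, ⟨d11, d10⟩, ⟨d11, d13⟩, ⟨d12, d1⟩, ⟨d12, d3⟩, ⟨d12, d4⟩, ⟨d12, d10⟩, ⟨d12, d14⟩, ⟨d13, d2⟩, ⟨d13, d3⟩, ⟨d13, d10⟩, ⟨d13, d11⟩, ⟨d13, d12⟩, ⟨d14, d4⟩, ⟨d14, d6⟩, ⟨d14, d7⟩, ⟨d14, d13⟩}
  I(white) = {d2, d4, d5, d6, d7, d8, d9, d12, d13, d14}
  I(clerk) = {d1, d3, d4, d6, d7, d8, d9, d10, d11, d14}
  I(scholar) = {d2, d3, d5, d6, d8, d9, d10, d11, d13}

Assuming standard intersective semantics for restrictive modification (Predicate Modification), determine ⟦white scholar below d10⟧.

⟦below d10⟧ = {x : ⟨x, d10⟩ ∈ ⟦below⟧} = {d3, d4, d5, d6, d7, d9, d10, d11, d12, d13}
⟦scholar⟧ = {d2, d3, d5, d6, d8, d9, d10, d11, d13}
… ∩ ⟦below d10⟧ = {d2, d3, d5, d6, d8, d9, d10, d11, d13} ∩ {d3, d4, d5, d6, d7, d9, d10, d11, d12, d13} = {d3, d5, d6, d9, d10, d11, d13}
… ∩ ⟦white⟧ = {d3, d5, d6, d9, d10, d11, d13} ∩ {d2, d4, d5, d6, d7, d8, d9, d12, d13, d14} = {d5, d6, d9, d13}
So ⟦white scholar below d10⟧ = {d5, d6, d9, d13}.

{d5, d6, d9, d13}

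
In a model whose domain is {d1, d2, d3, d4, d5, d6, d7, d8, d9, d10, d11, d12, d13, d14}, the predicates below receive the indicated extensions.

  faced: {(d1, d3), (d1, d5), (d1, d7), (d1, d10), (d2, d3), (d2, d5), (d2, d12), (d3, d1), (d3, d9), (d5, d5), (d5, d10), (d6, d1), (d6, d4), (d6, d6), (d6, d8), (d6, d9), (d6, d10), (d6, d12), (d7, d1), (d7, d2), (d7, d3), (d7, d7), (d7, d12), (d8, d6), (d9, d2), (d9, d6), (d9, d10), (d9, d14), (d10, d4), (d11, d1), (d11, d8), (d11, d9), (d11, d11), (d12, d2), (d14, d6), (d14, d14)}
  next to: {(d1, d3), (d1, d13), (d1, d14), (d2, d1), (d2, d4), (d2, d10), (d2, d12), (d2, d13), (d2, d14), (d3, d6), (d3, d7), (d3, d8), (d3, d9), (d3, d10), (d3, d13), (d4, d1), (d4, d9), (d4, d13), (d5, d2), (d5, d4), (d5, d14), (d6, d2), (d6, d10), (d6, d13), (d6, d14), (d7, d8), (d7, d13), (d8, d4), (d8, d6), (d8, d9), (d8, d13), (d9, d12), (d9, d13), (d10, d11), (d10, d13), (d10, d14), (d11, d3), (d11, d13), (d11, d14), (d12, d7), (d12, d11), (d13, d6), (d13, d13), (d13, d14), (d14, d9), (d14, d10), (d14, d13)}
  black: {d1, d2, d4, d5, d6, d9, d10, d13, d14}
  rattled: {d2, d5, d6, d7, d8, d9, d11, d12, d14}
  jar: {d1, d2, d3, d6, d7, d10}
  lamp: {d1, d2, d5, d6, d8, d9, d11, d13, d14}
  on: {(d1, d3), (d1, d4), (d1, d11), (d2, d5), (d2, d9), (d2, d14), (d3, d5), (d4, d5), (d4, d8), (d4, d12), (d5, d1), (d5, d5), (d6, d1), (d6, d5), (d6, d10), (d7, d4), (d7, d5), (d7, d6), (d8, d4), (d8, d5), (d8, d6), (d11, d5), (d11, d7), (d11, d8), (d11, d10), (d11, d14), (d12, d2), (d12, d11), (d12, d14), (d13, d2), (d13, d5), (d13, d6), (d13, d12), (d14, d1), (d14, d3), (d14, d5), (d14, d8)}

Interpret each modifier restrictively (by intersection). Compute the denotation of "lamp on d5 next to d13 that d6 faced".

{d6, d8}

⟦on d5⟧ = {x : ⟨x, d5⟩ ∈ ⟦on⟧} = {d2, d3, d4, d5, d6, d7, d8, d11, d13, d14}
⟦next to d13⟧ = {x : ⟨x, d13⟩ ∈ ⟦next to⟧} = {d1, d2, d3, d4, d6, d7, d8, d9, d10, d11, d13, d14}
⟦that d6 faced⟧ = {x : ⟨d6, x⟩ ∈ ⟦faced⟧} = {d1, d4, d6, d8, d9, d10, d12}
⟦lamp⟧ = {d1, d2, d5, d6, d8, d9, d11, d13, d14}
… ∩ ⟦on d5⟧ = {d1, d2, d5, d6, d8, d9, d11, d13, d14} ∩ {d2, d3, d4, d5, d6, d7, d8, d11, d13, d14} = {d2, d5, d6, d8, d11, d13, d14}
… ∩ ⟦next to d13⟧ = {d2, d5, d6, d8, d11, d13, d14} ∩ {d1, d2, d3, d4, d6, d7, d8, d9, d10, d11, d13, d14} = {d2, d6, d8, d11, d13, d14}
… ∩ ⟦that d6 faced⟧ = {d2, d6, d8, d11, d13, d14} ∩ {d1, d4, d6, d8, d9, d10, d12} = {d6, d8}
So ⟦lamp on d5 next to d13 that d6 faced⟧ = {d6, d8}.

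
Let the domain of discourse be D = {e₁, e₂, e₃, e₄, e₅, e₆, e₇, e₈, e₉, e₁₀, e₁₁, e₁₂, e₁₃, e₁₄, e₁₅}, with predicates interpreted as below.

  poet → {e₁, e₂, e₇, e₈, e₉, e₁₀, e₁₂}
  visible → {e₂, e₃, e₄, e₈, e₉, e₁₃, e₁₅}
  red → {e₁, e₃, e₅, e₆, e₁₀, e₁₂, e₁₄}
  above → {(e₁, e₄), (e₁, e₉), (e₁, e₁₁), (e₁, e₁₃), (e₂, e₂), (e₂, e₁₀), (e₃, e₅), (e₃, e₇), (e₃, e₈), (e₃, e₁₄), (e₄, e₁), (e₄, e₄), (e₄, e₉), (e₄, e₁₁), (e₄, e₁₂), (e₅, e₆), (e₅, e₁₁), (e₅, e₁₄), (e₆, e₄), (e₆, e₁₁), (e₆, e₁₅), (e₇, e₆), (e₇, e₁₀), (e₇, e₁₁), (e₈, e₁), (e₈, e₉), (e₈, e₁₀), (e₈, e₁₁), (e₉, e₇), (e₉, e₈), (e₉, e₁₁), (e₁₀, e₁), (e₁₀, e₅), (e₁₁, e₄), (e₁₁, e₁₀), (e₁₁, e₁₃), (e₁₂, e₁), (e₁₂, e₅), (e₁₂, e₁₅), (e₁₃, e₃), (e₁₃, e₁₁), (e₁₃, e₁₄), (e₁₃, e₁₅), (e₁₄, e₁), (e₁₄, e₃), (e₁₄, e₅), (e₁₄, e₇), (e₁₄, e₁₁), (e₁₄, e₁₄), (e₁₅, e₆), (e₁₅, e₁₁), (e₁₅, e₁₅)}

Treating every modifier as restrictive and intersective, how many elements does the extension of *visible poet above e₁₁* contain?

⟦above e₁₁⟧ = {x : ⟨x, e₁₁⟩ ∈ ⟦above⟧} = {e₁, e₄, e₅, e₆, e₇, e₈, e₉, e₁₃, e₁₄, e₁₅}
⟦poet⟧ = {e₁, e₂, e₇, e₈, e₉, e₁₀, e₁₂}
… ∩ ⟦above e₁₁⟧ = {e₁, e₂, e₇, e₈, e₉, e₁₀, e₁₂} ∩ {e₁, e₄, e₅, e₆, e₇, e₈, e₉, e₁₃, e₁₄, e₁₅} = {e₁, e₇, e₈, e₉}
… ∩ ⟦visible⟧ = {e₁, e₇, e₈, e₉} ∩ {e₂, e₃, e₄, e₈, e₉, e₁₃, e₁₅} = {e₈, e₉}
⟦visible poet above e₁₁⟧ = {e₈, e₉}, so the cardinality is 2.

2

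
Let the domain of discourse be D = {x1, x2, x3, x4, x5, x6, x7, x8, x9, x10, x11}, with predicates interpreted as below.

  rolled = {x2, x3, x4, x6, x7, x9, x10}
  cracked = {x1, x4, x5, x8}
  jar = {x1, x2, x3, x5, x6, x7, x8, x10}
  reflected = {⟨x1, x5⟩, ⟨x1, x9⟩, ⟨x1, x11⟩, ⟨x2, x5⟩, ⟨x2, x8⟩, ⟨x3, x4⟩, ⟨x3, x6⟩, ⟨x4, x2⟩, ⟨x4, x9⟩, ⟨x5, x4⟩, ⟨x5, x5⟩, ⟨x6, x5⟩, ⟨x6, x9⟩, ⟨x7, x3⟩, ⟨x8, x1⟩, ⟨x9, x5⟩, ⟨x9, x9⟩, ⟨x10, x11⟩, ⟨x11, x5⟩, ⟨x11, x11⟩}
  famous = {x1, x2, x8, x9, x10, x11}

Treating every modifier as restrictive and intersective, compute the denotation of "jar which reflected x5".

{x1, x2, x5, x6}

⟦which reflected x5⟧ = {x : ⟨x, x5⟩ ∈ ⟦reflected⟧} = {x1, x2, x5, x6, x9, x11}
⟦jar⟧ = {x1, x2, x3, x5, x6, x7, x8, x10}
… ∩ ⟦which reflected x5⟧ = {x1, x2, x3, x5, x6, x7, x8, x10} ∩ {x1, x2, x5, x6, x9, x11} = {x1, x2, x5, x6}
So ⟦jar which reflected x5⟧ = {x1, x2, x5, x6}.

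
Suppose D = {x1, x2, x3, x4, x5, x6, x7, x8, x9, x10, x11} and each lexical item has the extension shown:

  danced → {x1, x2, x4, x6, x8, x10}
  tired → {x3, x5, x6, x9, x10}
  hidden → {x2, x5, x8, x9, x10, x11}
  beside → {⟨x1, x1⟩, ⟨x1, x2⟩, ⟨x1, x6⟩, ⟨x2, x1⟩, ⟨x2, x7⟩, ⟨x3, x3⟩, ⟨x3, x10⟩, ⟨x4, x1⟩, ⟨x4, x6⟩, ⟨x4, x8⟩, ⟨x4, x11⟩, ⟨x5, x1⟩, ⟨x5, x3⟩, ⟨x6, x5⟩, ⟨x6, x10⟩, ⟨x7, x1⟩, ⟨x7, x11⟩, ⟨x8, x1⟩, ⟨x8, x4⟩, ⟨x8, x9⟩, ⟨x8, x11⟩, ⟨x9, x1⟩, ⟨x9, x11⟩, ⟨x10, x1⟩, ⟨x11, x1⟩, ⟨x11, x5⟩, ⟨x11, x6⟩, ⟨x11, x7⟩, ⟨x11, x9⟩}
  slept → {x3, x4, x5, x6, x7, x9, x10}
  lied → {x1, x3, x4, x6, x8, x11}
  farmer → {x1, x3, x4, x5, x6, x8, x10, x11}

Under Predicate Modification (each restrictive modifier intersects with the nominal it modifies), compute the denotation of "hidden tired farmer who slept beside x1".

{x5, x10}

⟦who slept⟧ = ⟦slept⟧ = {x3, x4, x5, x6, x7, x9, x10}
⟦beside x1⟧ = {x : ⟨x, x1⟩ ∈ ⟦beside⟧} = {x1, x2, x4, x5, x7, x8, x9, x10, x11}
⟦farmer⟧ = {x1, x3, x4, x5, x6, x8, x10, x11}
… ∩ ⟦who slept⟧ = {x1, x3, x4, x5, x6, x8, x10, x11} ∩ {x3, x4, x5, x6, x7, x9, x10} = {x3, x4, x5, x6, x10}
… ∩ ⟦beside x1⟧ = {x3, x4, x5, x6, x10} ∩ {x1, x2, x4, x5, x7, x8, x9, x10, x11} = {x4, x5, x10}
… ∩ ⟦hidden⟧ = {x4, x5, x10} ∩ {x2, x5, x8, x9, x10, x11} = {x5, x10}
… ∩ ⟦tired⟧ = {x5, x10} ∩ {x3, x5, x6, x9, x10} = {x5, x10}
So ⟦hidden tired farmer who slept beside x1⟧ = {x5, x10}.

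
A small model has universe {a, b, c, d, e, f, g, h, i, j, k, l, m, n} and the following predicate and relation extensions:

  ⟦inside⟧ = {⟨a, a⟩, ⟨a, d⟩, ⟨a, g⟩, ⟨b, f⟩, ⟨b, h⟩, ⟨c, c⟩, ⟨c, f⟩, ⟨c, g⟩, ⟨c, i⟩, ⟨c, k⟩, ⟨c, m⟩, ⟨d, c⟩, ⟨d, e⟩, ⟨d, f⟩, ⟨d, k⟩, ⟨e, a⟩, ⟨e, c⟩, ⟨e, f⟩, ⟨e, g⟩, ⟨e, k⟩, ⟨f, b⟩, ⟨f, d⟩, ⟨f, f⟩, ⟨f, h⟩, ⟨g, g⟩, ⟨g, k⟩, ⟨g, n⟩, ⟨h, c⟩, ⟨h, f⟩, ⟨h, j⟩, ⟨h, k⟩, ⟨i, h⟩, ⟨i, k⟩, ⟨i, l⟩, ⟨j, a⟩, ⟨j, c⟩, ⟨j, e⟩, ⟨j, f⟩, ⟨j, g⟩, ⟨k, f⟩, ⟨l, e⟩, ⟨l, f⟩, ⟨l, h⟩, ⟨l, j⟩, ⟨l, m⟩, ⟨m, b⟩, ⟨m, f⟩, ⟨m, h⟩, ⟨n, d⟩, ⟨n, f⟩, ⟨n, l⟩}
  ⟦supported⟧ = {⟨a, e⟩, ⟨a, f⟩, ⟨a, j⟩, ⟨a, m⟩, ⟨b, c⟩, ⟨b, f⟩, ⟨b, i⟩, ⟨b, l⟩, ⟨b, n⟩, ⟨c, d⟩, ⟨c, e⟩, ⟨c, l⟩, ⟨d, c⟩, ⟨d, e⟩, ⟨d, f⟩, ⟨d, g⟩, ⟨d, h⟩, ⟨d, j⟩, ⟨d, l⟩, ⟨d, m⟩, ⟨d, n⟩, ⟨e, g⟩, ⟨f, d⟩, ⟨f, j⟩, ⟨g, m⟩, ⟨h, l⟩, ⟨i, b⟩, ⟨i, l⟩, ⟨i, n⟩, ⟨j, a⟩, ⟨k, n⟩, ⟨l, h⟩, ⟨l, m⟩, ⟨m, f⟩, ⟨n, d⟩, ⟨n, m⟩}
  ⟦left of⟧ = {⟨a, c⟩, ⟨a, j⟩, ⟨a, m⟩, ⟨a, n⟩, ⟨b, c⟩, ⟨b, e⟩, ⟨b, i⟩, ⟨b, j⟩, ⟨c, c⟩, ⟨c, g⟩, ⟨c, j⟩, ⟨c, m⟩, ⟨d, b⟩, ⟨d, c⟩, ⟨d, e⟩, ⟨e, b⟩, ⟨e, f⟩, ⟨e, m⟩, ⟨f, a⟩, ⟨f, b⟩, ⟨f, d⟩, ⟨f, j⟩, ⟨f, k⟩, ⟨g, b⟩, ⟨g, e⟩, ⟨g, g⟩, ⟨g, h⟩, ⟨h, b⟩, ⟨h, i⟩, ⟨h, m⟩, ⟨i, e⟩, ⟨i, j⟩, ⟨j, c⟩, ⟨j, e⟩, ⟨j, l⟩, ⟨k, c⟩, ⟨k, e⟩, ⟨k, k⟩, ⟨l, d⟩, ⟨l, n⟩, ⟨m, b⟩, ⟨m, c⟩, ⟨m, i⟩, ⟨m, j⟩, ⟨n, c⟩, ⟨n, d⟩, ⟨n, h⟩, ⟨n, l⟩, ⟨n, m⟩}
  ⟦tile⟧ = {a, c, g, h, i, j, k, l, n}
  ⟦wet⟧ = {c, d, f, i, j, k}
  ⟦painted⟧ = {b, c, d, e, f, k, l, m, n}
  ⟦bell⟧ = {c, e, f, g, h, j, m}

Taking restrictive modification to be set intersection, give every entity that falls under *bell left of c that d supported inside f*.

{c, j, m}

⟦left of c⟧ = {x : ⟨x, c⟩ ∈ ⟦left of⟧} = {a, b, c, d, j, k, m, n}
⟦that d supported⟧ = {x : ⟨d, x⟩ ∈ ⟦supported⟧} = {c, e, f, g, h, j, l, m, n}
⟦inside f⟧ = {x : ⟨x, f⟩ ∈ ⟦inside⟧} = {b, c, d, e, f, h, j, k, l, m, n}
⟦bell⟧ = {c, e, f, g, h, j, m}
… ∩ ⟦left of c⟧ = {c, e, f, g, h, j, m} ∩ {a, b, c, d, j, k, m, n} = {c, j, m}
… ∩ ⟦that d supported⟧ = {c, j, m} ∩ {c, e, f, g, h, j, l, m, n} = {c, j, m}
… ∩ ⟦inside f⟧ = {c, j, m} ∩ {b, c, d, e, f, h, j, k, l, m, n} = {c, j, m}
So ⟦bell left of c that d supported inside f⟧ = {c, j, m}.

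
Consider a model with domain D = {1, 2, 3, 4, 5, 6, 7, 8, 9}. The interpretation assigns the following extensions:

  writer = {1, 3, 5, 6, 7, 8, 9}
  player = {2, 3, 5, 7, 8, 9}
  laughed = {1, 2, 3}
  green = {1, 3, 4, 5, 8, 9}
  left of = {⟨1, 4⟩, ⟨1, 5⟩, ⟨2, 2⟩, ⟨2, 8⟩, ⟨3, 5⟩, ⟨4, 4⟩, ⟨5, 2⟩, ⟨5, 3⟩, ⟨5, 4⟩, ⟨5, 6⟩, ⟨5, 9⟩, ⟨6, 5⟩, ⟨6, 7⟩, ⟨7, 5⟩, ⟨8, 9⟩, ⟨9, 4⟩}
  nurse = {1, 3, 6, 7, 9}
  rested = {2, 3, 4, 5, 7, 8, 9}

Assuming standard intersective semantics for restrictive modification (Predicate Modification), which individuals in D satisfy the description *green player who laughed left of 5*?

⟦who laughed⟧ = ⟦laughed⟧ = {1, 2, 3}
⟦left of 5⟧ = {x : ⟨x, 5⟩ ∈ ⟦left of⟧} = {1, 3, 6, 7}
⟦player⟧ = {2, 3, 5, 7, 8, 9}
… ∩ ⟦who laughed⟧ = {2, 3, 5, 7, 8, 9} ∩ {1, 2, 3} = {2, 3}
… ∩ ⟦left of 5⟧ = {2, 3} ∩ {1, 3, 6, 7} = {3}
… ∩ ⟦green⟧ = {3} ∩ {1, 3, 4, 5, 8, 9} = {3}
So ⟦green player who laughed left of 5⟧ = {3}.

{3}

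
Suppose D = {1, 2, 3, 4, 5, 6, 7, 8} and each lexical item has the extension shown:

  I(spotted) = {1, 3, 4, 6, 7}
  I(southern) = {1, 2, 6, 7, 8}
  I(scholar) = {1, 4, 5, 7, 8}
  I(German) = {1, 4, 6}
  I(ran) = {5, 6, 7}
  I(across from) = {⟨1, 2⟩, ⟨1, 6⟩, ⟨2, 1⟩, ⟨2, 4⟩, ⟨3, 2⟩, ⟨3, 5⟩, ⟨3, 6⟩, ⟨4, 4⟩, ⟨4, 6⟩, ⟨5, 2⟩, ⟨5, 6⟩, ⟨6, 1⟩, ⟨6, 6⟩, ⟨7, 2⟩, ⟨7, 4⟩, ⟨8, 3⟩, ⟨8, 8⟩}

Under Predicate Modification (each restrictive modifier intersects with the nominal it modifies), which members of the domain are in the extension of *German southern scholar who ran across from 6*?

{ }

⟦who ran⟧ = ⟦ran⟧ = {5, 6, 7}
⟦across from 6⟧ = {x : ⟨x, 6⟩ ∈ ⟦across from⟧} = {1, 3, 4, 5, 6}
⟦scholar⟧ = {1, 4, 5, 7, 8}
… ∩ ⟦who ran⟧ = {1, 4, 5, 7, 8} ∩ {5, 6, 7} = {5, 7}
… ∩ ⟦across from 6⟧ = {5, 7} ∩ {1, 3, 4, 5, 6} = {5}
… ∩ ⟦German⟧ = {5} ∩ {1, 4, 6} = ∅
… ∩ ⟦southern⟧ = ∅ ∩ {1, 2, 6, 7, 8} = ∅
So ⟦German southern scholar who ran across from 6⟧ = { }.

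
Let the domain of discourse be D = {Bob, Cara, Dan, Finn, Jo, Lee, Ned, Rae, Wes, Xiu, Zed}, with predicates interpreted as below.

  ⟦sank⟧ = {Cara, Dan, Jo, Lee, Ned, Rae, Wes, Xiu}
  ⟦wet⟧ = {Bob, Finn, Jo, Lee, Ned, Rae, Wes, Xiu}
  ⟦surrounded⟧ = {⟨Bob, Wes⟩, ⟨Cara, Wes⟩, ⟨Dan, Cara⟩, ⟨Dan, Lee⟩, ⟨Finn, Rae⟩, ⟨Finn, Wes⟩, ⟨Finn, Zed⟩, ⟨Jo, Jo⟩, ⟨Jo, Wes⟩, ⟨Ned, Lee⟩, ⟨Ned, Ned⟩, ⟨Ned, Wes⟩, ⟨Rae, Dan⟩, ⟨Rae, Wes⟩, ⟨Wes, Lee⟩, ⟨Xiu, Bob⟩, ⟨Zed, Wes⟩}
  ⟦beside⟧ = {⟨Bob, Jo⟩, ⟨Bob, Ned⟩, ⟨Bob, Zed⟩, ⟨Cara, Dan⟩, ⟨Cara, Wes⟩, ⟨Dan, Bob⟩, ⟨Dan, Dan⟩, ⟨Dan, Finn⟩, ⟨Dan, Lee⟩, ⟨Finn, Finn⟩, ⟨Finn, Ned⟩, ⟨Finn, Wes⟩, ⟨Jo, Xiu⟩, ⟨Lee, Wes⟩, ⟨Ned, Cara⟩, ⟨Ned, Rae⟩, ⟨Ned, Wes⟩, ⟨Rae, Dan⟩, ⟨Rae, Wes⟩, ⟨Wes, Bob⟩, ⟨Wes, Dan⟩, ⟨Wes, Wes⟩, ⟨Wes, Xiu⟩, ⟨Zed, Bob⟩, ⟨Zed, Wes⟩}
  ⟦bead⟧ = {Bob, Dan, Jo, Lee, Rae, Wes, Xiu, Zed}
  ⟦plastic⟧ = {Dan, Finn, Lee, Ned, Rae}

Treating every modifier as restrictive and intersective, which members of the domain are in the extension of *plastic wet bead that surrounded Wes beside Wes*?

⟦that surrounded Wes⟧ = {x : ⟨x, Wes⟩ ∈ ⟦surrounded⟧} = {Bob, Cara, Finn, Jo, Ned, Rae, Zed}
⟦beside Wes⟧ = {x : ⟨x, Wes⟩ ∈ ⟦beside⟧} = {Cara, Finn, Lee, Ned, Rae, Wes, Zed}
⟦bead⟧ = {Bob, Dan, Jo, Lee, Rae, Wes, Xiu, Zed}
… ∩ ⟦that surrounded Wes⟧ = {Bob, Dan, Jo, Lee, Rae, Wes, Xiu, Zed} ∩ {Bob, Cara, Finn, Jo, Ned, Rae, Zed} = {Bob, Jo, Rae, Zed}
… ∩ ⟦beside Wes⟧ = {Bob, Jo, Rae, Zed} ∩ {Cara, Finn, Lee, Ned, Rae, Wes, Zed} = {Rae, Zed}
… ∩ ⟦plastic⟧ = {Rae, Zed} ∩ {Dan, Finn, Lee, Ned, Rae} = {Rae}
… ∩ ⟦wet⟧ = {Rae} ∩ {Bob, Finn, Jo, Lee, Ned, Rae, Wes, Xiu} = {Rae}
So ⟦plastic wet bead that surrounded Wes beside Wes⟧ = {Rae}.

{Rae}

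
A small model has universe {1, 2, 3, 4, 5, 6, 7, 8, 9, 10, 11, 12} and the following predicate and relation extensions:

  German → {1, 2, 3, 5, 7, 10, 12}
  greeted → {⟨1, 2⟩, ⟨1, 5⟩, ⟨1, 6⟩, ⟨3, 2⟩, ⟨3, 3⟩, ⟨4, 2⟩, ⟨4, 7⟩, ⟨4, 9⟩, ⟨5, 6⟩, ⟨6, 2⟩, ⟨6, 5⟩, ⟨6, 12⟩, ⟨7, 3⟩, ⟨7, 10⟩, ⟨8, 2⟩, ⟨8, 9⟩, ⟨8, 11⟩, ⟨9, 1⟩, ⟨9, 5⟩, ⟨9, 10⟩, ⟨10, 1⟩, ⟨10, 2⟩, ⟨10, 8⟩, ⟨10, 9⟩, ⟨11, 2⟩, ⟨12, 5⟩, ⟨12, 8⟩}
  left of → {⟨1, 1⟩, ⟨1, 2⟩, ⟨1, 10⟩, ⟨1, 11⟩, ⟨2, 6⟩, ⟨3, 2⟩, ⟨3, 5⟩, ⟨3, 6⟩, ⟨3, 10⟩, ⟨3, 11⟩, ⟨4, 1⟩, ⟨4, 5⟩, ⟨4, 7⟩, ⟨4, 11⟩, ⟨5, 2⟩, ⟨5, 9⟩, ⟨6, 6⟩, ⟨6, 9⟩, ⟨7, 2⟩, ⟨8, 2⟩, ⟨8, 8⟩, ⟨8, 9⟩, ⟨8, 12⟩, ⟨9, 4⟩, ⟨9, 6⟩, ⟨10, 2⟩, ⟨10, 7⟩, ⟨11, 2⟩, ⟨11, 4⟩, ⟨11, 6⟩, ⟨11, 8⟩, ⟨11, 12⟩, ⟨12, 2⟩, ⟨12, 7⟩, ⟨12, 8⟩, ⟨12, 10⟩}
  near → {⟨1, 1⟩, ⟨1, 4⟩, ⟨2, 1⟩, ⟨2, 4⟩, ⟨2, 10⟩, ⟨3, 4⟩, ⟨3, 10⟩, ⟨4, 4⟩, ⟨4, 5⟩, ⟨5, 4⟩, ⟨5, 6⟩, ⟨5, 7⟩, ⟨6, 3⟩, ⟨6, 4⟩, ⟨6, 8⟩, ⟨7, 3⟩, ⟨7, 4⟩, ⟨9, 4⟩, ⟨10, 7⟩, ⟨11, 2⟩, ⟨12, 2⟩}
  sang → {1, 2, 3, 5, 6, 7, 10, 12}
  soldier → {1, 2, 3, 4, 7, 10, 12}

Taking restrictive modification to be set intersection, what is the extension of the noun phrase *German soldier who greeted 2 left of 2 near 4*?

⟦who greeted 2⟧ = {x : ⟨x, 2⟩ ∈ ⟦greeted⟧} = {1, 3, 4, 6, 8, 10, 11}
⟦left of 2⟧ = {x : ⟨x, 2⟩ ∈ ⟦left of⟧} = {1, 3, 5, 7, 8, 10, 11, 12}
⟦near 4⟧ = {x : ⟨x, 4⟩ ∈ ⟦near⟧} = {1, 2, 3, 4, 5, 6, 7, 9}
⟦soldier⟧ = {1, 2, 3, 4, 7, 10, 12}
… ∩ ⟦who greeted 2⟧ = {1, 2, 3, 4, 7, 10, 12} ∩ {1, 3, 4, 6, 8, 10, 11} = {1, 3, 4, 10}
… ∩ ⟦left of 2⟧ = {1, 3, 4, 10} ∩ {1, 3, 5, 7, 8, 10, 11, 12} = {1, 3, 10}
… ∩ ⟦near 4⟧ = {1, 3, 10} ∩ {1, 2, 3, 4, 5, 6, 7, 9} = {1, 3}
… ∩ ⟦German⟧ = {1, 3} ∩ {1, 2, 3, 5, 7, 10, 12} = {1, 3}
So ⟦German soldier who greeted 2 left of 2 near 4⟧ = {1, 3}.

{1, 3}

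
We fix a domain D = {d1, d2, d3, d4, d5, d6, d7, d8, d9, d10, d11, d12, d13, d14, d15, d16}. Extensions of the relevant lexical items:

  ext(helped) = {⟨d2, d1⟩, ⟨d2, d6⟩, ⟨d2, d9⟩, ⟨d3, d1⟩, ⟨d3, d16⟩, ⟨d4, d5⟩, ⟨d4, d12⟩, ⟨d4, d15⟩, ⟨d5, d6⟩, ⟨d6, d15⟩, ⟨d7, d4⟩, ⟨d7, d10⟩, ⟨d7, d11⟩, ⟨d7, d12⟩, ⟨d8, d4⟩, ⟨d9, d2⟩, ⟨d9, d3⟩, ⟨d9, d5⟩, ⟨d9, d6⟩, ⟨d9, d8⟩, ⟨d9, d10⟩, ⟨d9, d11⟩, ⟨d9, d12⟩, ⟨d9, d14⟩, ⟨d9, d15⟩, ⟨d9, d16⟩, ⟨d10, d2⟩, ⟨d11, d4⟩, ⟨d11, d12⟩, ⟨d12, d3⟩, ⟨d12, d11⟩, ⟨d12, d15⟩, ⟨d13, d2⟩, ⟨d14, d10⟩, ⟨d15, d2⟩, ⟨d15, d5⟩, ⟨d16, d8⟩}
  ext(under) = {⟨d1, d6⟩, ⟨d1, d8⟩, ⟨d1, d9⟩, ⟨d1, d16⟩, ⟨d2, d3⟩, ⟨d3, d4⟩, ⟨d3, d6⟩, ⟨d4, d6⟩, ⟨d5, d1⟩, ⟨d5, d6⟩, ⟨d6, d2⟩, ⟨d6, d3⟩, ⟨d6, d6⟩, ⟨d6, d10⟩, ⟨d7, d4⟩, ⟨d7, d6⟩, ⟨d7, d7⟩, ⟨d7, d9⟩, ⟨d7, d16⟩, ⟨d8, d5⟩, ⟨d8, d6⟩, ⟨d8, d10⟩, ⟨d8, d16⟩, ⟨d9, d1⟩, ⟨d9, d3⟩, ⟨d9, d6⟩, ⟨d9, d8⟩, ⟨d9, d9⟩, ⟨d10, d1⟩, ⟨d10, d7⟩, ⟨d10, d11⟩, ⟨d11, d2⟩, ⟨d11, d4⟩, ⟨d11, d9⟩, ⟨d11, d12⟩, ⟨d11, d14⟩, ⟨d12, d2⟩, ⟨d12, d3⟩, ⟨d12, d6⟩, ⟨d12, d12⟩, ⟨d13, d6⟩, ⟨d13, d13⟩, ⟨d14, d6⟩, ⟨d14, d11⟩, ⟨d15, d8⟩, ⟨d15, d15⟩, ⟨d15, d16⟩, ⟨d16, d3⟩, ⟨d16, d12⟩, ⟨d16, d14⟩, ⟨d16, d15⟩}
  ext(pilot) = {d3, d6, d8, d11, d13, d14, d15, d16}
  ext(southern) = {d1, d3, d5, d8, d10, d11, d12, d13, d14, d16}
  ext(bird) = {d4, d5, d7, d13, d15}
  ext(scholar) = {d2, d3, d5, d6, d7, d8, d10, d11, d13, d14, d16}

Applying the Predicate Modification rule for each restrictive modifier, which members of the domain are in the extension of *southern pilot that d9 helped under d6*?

⟦that d9 helped⟧ = {x : ⟨d9, x⟩ ∈ ⟦helped⟧} = {d2, d3, d5, d6, d8, d10, d11, d12, d14, d15, d16}
⟦under d6⟧ = {x : ⟨x, d6⟩ ∈ ⟦under⟧} = {d1, d3, d4, d5, d6, d7, d8, d9, d12, d13, d14}
⟦pilot⟧ = {d3, d6, d8, d11, d13, d14, d15, d16}
… ∩ ⟦that d9 helped⟧ = {d3, d6, d8, d11, d13, d14, d15, d16} ∩ {d2, d3, d5, d6, d8, d10, d11, d12, d14, d15, d16} = {d3, d6, d8, d11, d14, d15, d16}
… ∩ ⟦under d6⟧ = {d3, d6, d8, d11, d14, d15, d16} ∩ {d1, d3, d4, d5, d6, d7, d8, d9, d12, d13, d14} = {d3, d6, d8, d14}
… ∩ ⟦southern⟧ = {d3, d6, d8, d14} ∩ {d1, d3, d5, d8, d10, d11, d12, d13, d14, d16} = {d3, d8, d14}
So ⟦southern pilot that d9 helped under d6⟧ = {d3, d8, d14}.

{d3, d8, d14}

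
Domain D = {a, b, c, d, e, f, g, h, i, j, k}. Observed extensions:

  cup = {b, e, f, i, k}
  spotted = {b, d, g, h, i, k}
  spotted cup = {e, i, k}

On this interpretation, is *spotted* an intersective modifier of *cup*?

no

⟦spotted⟧ ∩ ⟦cup⟧ = {b, d, g, h, i, k} ∩ {b, e, f, i, k} = {b, i, k}
Observed ⟦spotted cup⟧ = {e, i, k}.
These differ, so the modifier is not intersective in this model.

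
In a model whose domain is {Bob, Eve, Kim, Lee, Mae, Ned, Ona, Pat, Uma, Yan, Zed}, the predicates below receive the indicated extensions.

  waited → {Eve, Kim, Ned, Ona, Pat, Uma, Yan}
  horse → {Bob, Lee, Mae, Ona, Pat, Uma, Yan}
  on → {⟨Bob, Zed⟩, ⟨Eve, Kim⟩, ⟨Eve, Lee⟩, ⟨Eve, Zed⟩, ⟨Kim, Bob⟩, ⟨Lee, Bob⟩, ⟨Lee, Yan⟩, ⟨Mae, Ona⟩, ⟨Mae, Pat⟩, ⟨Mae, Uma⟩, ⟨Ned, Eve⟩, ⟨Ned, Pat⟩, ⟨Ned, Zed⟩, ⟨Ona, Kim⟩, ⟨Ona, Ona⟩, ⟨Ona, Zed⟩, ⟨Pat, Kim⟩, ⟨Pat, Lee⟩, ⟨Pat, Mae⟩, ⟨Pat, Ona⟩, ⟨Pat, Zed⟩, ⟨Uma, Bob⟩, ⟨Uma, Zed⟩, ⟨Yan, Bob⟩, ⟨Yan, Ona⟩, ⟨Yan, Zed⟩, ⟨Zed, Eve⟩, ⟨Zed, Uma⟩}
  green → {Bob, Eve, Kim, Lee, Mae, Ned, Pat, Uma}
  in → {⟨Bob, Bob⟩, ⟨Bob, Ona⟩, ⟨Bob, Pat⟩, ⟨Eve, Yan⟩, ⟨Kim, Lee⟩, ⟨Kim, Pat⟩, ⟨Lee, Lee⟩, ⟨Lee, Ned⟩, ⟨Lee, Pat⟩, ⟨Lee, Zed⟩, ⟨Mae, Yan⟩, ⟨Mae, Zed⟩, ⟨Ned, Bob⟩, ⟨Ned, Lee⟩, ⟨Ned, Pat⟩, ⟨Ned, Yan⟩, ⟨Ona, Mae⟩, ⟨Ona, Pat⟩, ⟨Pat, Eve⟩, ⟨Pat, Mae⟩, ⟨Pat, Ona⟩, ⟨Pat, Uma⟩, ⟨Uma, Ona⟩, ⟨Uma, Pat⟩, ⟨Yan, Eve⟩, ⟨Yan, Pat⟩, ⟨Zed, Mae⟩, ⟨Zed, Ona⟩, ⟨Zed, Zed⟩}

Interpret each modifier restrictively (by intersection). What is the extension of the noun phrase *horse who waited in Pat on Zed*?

⟦who waited⟧ = ⟦waited⟧ = {Eve, Kim, Ned, Ona, Pat, Uma, Yan}
⟦in Pat⟧ = {x : ⟨x, Pat⟩ ∈ ⟦in⟧} = {Bob, Kim, Lee, Ned, Ona, Uma, Yan}
⟦on Zed⟧ = {x : ⟨x, Zed⟩ ∈ ⟦on⟧} = {Bob, Eve, Ned, Ona, Pat, Uma, Yan}
⟦horse⟧ = {Bob, Lee, Mae, Ona, Pat, Uma, Yan}
… ∩ ⟦who waited⟧ = {Bob, Lee, Mae, Ona, Pat, Uma, Yan} ∩ {Eve, Kim, Ned, Ona, Pat, Uma, Yan} = {Ona, Pat, Uma, Yan}
… ∩ ⟦in Pat⟧ = {Ona, Pat, Uma, Yan} ∩ {Bob, Kim, Lee, Ned, Ona, Uma, Yan} = {Ona, Uma, Yan}
… ∩ ⟦on Zed⟧ = {Ona, Uma, Yan} ∩ {Bob, Eve, Ned, Ona, Pat, Uma, Yan} = {Ona, Uma, Yan}
So ⟦horse who waited in Pat on Zed⟧ = {Ona, Uma, Yan}.

{Ona, Uma, Yan}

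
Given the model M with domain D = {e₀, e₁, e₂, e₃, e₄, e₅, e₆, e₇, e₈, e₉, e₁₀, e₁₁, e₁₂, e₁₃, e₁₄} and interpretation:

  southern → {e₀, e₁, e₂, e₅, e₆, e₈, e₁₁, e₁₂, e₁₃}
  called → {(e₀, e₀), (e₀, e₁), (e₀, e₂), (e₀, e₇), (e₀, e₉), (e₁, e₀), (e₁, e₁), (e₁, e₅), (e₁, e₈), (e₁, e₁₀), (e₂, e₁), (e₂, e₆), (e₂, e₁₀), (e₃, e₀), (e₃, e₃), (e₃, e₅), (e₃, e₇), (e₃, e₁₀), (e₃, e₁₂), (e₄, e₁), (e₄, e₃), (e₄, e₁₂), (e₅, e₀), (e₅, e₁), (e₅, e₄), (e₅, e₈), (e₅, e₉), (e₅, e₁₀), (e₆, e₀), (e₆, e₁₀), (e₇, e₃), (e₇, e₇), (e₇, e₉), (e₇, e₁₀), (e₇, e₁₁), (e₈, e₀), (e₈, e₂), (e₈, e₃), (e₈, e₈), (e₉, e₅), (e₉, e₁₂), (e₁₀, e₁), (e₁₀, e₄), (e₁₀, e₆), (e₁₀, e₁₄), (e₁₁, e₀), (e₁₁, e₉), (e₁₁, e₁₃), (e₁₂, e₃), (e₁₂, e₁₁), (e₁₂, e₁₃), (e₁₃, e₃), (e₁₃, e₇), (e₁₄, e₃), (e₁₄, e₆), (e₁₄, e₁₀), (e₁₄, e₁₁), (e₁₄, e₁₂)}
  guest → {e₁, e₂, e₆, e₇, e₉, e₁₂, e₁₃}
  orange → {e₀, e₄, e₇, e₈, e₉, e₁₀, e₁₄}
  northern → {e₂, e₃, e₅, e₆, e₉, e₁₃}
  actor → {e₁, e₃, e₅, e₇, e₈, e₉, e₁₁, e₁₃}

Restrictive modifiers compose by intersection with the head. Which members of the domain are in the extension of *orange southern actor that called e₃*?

⟦that called e₃⟧ = {x : ⟨x, e₃⟩ ∈ ⟦called⟧} = {e₃, e₄, e₇, e₈, e₁₂, e₁₃, e₁₄}
⟦actor⟧ = {e₁, e₃, e₅, e₇, e₈, e₉, e₁₁, e₁₃}
… ∩ ⟦that called e₃⟧ = {e₁, e₃, e₅, e₇, e₈, e₉, e₁₁, e₁₃} ∩ {e₃, e₄, e₇, e₈, e₁₂, e₁₃, e₁₄} = {e₃, e₇, e₈, e₁₃}
… ∩ ⟦orange⟧ = {e₃, e₇, e₈, e₁₃} ∩ {e₀, e₄, e₇, e₈, e₉, e₁₀, e₁₄} = {e₇, e₈}
… ∩ ⟦southern⟧ = {e₇, e₈} ∩ {e₀, e₁, e₂, e₅, e₆, e₈, e₁₁, e₁₂, e₁₃} = {e₈}
So ⟦orange southern actor that called e₃⟧ = {e₈}.

{e₈}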